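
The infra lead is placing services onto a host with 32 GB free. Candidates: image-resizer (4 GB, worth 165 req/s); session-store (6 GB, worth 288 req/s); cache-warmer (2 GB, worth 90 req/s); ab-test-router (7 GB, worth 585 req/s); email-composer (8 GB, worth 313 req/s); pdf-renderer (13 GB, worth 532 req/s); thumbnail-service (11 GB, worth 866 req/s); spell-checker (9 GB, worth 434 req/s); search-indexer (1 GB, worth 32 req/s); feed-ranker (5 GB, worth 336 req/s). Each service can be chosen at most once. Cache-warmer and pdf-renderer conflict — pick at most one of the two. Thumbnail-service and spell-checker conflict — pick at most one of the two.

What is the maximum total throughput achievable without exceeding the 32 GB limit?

2197

Taking session-store + cache-warmer + ab-test-router + thumbnail-service + search-indexer + feed-ranker: 32 GB used, 2197 in throughput.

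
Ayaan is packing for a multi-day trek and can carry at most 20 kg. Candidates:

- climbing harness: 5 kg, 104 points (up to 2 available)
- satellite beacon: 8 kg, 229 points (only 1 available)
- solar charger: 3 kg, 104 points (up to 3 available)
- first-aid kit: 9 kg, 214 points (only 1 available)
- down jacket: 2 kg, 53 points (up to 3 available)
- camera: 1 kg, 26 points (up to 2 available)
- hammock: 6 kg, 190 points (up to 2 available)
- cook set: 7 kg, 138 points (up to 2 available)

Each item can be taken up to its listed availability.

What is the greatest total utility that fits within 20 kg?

By utility per kg: solar charger 34.67, hammock 31.67, satellite beacon 28.62 lead.
Greedy by ratio would take 3×solar charger + 2×down jacket + camera + hammock: 20 kg used, total 634.
The 6 kg tied up in solar charger and down jacket and camera is better spent on hammock — total rises to 641 (20 kg).
That's the maximum — no swap from here does better than 641.

641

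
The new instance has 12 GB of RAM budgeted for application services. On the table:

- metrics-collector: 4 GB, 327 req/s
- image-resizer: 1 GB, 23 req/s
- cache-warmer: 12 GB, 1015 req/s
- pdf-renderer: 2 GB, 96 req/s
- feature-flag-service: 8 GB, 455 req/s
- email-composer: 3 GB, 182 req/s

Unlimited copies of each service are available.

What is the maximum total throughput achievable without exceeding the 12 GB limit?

The ratio ordering already packs tightly: cache-warmer, 12 GB, 1015.
Every other selection either busts 12 GB or fails to beat 1015.

1015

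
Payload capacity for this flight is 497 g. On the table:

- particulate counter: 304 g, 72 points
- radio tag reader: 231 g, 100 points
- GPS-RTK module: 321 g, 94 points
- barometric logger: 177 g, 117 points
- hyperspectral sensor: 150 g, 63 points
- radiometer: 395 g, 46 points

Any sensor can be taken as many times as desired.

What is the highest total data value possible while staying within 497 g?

By data value per g: barometric logger 0.66, radio tag reader 0.43, hyperspectral sensor 0.42, GPS-RTK module 0.29 lead.
Greedy by ratio would take 2×barometric logger: 354 g used, total 234.
Dropping barometric logger frees 177 g; slotting in 2×hyperspectral sensor (300 g) lifts the total to 243 at 477 g.
That's the maximum — no swap from here does better than 243.

243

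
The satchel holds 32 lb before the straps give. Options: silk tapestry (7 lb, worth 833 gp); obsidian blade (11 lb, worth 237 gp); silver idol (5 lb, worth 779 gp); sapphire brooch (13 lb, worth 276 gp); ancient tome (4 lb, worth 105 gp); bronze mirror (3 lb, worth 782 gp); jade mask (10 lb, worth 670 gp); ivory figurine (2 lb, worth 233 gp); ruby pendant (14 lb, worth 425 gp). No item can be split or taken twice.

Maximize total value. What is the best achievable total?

3402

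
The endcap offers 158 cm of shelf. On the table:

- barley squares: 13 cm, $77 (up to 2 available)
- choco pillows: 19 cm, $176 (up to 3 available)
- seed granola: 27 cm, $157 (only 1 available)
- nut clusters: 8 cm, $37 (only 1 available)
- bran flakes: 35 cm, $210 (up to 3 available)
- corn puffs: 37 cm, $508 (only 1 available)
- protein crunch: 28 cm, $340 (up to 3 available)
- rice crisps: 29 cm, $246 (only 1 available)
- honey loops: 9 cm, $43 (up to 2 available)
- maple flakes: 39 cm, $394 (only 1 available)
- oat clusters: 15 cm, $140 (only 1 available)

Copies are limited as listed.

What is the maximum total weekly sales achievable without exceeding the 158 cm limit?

1844

Choco pillows + corn puffs + 3×protein crunch + oat clusters uses 155 of the 158 cm and totals 1844.
No other feasible combination exceeds 1844.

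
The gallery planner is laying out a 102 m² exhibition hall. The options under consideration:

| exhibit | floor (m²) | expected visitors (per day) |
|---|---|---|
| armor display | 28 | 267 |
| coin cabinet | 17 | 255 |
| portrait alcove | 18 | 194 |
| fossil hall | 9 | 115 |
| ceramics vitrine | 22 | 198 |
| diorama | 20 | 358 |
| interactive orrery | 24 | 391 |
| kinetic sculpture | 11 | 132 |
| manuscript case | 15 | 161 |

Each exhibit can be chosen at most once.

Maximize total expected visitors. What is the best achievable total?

1445

The ratio ordering already packs tightly: coin cabinet + portrait alcove + fossil hall + diorama + interactive orrery + kinetic sculpture, 99 m², 1445.
Runner-up coin cabinet + fossil hall + diorama + interactive orrery + kinetic sculpture + manuscript case tops out at 1412.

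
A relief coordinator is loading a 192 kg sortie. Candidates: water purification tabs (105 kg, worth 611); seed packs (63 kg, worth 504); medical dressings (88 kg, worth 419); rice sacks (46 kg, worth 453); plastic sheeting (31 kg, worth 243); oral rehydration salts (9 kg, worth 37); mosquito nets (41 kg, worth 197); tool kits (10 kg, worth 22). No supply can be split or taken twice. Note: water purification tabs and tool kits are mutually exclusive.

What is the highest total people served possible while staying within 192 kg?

1434

Seed packs + rice sacks + plastic sheeting + oral rehydration salts + mosquito nets uses 190 of the 192 kg and totals 1434.
The closest alternative, seed packs + rice sacks + plastic sheeting + mosquito nets + tool kits, reaches only 1419.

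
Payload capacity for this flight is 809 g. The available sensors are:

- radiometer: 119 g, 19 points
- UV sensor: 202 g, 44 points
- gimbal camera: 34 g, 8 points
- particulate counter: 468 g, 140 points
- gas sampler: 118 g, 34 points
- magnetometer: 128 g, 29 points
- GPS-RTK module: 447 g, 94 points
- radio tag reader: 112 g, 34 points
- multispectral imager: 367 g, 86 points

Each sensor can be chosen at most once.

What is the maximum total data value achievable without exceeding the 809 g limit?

218

A density-first pass picks gimbal camera + particulate counter + gas sampler + radio tag reader — 216 at 732 g.
Replace gimbal camera and radio tag reader with UV sensor: the trade gains 2 net, giving 218 at 788 g.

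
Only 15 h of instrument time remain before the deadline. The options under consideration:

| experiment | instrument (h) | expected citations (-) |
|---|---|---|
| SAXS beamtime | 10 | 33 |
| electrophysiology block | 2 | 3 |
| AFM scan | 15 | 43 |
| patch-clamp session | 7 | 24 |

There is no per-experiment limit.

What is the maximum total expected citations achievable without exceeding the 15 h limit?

Best packing: 2×patch-clamp session — 14 h, 48 total.
No other feasible combination exceeds 48.

48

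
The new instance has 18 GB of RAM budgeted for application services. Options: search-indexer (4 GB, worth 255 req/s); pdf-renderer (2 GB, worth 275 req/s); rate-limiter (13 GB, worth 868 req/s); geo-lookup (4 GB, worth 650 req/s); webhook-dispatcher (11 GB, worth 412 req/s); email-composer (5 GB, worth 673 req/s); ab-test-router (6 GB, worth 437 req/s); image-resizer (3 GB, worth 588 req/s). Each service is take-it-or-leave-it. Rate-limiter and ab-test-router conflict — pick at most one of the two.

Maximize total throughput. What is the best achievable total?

2441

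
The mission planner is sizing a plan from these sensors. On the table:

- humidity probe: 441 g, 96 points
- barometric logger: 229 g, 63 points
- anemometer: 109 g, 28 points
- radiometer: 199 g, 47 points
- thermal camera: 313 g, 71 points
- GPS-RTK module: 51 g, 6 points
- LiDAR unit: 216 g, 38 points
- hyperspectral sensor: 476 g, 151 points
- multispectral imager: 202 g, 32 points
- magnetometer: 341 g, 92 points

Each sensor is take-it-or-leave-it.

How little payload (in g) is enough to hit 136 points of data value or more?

Need the lightest bundle worth ≥ 136.
Taking hyperspectral sensor gives 151 (≥ 136) for 476 g.
No combination under 476 g hits 136.

476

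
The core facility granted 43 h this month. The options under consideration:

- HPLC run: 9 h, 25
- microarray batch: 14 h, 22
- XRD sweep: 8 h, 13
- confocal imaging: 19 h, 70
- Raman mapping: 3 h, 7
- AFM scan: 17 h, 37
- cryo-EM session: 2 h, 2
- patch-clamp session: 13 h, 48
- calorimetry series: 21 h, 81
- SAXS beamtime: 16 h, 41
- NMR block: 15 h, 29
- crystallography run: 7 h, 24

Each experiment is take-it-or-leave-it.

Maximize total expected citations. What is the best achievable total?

158

Ranking by ratio (expected citations/h): calorimetry series 3.86, patch-clamp session 3.69, confocal imaging 3.68, crystallography run 3.43.
A density-first pass picks cryo-EM session + patch-clamp session + calorimetry series + crystallography run — 155 at 43 h.
But confocal imaging + Raman mapping + calorimetry series fits in 43 h and reaches 158.
Runner-up cryo-EM session + patch-clamp session + calorimetry series + crystallography run tops out at 155.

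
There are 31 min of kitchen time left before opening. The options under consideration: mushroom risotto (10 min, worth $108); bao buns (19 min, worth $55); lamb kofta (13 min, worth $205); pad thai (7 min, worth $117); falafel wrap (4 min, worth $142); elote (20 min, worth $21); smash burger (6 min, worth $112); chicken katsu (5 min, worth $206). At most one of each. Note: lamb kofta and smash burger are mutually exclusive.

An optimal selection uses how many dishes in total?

The maximum profit within 31 min is 670.
lamb kofta + pad thai + falafel wrap + chicken katsu hits 670 at 29 min.
Every optimal selection uses 4 dishes.

4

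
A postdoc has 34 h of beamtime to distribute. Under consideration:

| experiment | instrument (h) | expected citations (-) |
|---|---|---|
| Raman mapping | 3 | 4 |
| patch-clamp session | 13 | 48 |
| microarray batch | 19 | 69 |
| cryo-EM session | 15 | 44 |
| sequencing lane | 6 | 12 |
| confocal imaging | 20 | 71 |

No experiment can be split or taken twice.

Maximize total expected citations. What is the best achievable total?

By expected citations per h: patch-clamp session 3.69, microarray batch 3.63, confocal imaging 3.55, cryo-EM session 2.93 lead.
A density-first pass picks patch-clamp session + microarray batch — 117 at 32 h.
The 19 h tied up in microarray batch is better spent on confocal imaging — total rises to 119 (33 h).

119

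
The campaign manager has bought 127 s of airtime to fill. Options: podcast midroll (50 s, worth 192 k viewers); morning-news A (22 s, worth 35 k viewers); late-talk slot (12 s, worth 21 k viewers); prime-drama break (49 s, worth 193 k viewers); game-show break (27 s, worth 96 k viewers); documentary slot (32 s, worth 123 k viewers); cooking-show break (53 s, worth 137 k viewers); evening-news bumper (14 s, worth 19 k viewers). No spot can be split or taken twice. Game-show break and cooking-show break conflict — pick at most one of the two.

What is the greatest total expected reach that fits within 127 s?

481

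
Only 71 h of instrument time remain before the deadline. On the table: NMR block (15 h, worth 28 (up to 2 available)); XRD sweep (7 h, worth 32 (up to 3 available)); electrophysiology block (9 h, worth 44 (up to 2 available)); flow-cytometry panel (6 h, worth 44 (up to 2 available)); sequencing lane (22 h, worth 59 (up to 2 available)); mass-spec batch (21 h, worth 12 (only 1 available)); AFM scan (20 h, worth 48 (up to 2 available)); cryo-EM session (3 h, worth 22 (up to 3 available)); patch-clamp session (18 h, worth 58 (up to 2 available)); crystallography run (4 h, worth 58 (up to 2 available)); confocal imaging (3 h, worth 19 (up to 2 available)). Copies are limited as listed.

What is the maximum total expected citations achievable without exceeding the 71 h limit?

Ranking by ratio (expected citations/h): crystallography run 14.50, flow-cytometry panel 7.33, cryo-EM session 7.33.
Filling by ratio: 2×XRD sweep + 2×electrophysiology block + 2×flow-cytometry panel + 3×cryo-EM session + 2×crystallography run + 2×confocal imaging for 460, with 4 h left unused.
Dropping confocal imaging frees 3 h; slotting in XRD sweep (7 h) lifts the total to 473 at 71 h.
No other feasible combination exceeds 473.

473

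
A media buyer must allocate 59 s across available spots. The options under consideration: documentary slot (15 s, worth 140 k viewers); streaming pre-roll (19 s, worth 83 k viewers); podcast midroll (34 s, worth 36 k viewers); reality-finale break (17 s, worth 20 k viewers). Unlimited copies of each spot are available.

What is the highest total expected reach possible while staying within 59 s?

420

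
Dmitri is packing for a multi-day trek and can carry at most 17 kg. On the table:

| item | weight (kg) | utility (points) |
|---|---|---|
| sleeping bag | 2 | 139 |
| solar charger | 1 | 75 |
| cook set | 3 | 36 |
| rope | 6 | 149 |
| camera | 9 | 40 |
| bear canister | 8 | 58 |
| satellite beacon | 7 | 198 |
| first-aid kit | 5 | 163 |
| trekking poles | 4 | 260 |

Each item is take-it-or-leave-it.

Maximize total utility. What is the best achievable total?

711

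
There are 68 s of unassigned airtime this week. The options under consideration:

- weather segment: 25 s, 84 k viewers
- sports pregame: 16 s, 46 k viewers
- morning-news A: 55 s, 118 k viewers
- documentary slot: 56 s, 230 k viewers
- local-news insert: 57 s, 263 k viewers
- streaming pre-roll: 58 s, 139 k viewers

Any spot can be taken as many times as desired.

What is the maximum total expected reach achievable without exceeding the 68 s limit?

263

Local-news insert uses 57 of the 68 s and totals 263.
That's the maximum — no swap from here does better than 263.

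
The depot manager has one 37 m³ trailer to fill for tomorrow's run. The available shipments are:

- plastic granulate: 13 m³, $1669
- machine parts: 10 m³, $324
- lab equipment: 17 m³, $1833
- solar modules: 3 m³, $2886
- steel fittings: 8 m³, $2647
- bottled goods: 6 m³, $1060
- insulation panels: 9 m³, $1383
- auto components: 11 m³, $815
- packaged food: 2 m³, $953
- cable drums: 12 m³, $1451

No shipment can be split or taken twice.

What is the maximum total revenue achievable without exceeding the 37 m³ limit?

A density-first pass picks solar modules + steel fittings + bottled goods + insulation panels + packaged food — 8929 at 28 m³.
Replace bottled goods with plastic granulate: the trade gains 609 net, giving 9538 at 35 m³.

9538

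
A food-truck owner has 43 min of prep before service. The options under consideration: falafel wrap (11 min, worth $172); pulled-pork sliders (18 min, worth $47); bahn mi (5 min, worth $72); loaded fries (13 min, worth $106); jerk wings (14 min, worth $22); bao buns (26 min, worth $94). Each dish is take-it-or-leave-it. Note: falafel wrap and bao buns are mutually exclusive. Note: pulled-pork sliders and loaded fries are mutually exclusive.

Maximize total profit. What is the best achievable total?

372

Best packing: falafel wrap + bahn mi + loaded fries + jerk wings — 43 min, 372 total.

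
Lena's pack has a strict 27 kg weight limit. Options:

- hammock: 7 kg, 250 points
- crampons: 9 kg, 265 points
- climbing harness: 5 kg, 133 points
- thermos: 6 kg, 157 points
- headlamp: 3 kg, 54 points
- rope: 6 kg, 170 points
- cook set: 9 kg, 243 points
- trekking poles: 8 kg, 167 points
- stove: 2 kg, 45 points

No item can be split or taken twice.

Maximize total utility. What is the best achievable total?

Hammock + crampons + climbing harness + rope uses 27 of the 27 kg and totals 818.
Nothing else within 27 kg beats 818.

818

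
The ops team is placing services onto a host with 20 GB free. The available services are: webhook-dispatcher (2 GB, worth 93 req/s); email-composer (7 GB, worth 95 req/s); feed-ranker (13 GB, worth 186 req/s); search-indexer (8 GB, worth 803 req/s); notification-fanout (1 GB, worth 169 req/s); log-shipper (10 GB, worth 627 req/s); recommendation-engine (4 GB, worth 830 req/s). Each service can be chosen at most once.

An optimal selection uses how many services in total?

The maximum throughput within 20 GB is 1897.
For example email-composer + search-indexer + notification-fanout + recommendation-engine achieves it, using 20 GB.
Every optimal selection uses 4 services.

4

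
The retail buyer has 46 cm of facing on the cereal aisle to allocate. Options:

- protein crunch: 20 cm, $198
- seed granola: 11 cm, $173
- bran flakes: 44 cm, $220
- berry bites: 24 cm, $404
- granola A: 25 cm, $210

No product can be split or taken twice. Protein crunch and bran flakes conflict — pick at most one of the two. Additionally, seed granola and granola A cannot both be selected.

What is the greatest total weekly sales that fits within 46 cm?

602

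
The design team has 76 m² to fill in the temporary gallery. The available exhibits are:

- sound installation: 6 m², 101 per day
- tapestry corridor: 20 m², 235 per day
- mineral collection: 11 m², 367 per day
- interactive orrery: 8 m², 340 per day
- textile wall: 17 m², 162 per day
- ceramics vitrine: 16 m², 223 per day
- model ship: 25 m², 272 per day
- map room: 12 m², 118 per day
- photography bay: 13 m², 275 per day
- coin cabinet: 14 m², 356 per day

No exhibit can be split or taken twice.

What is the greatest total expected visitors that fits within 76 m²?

Greedy by ratio would take sound installation + mineral collection + interactive orrery + ceramics vitrine + photography bay + coin cabinet: 68 m² used, total 1662.
Dropping sound installation frees 6 m²; slotting in map room (12 m²) lifts the total to 1679 at 74 m².
The closest alternative, sound installation + tapestry corridor + mineral collection + interactive orrery + photography bay + coin cabinet, reaches only 1674.

1679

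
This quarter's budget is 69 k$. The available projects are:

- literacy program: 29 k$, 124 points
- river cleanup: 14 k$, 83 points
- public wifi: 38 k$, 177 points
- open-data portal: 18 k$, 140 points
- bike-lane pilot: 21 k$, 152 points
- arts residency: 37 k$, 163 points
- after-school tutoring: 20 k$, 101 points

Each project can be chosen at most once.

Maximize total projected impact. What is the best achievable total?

416

Ranking by ratio (projected impact/k$): open-data portal 7.78, bike-lane pilot 7.24, river cleanup 5.93.
A density-first pass picks river cleanup + open-data portal + bike-lane pilot — 375 at 53 k$.
Dropping river cleanup frees 14 k$; slotting in literacy program (29 k$) lifts the total to 416 at 68 k$.
Runner-up open-data portal + bike-lane pilot + after-school tutoring tops out at 393.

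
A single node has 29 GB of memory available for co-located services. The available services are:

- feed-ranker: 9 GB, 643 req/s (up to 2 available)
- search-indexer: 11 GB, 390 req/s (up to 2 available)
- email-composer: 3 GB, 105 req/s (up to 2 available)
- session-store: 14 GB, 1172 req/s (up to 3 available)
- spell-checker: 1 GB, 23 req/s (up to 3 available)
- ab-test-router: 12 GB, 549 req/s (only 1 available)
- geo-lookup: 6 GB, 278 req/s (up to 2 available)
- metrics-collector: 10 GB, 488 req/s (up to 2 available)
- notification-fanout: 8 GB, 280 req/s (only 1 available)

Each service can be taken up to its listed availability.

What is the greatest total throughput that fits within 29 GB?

2367

2×session-store + spell-checker uses 29 of the 29 GB and totals 2367.
Every other selection either busts 29 GB or exceeds an availability limit or fails to beat 2367.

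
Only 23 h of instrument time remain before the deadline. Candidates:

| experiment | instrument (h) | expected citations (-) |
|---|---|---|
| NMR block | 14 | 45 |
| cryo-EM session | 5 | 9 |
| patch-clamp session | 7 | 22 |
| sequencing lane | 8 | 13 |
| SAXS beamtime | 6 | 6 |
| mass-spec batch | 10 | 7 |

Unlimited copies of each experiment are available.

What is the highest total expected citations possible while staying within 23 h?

67

Best packing: NMR block + patch-clamp session — 21 h, 67 total.
Nothing else within 23 h beats 67.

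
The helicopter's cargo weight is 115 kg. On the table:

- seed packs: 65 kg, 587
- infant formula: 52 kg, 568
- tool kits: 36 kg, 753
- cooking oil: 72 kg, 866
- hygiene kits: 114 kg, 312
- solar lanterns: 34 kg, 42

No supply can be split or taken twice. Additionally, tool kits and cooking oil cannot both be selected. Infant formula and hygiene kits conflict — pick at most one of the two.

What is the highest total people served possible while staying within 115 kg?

1340

Density check — tool kits 20.92, cooking oil 12.03, infant formula 10.92, seed packs 9.03 are the best per kg.
Taking seed packs + tool kits: 101 kg used, 1340 in people served.
The closest alternative, infant formula + tool kits, reaches only 1321.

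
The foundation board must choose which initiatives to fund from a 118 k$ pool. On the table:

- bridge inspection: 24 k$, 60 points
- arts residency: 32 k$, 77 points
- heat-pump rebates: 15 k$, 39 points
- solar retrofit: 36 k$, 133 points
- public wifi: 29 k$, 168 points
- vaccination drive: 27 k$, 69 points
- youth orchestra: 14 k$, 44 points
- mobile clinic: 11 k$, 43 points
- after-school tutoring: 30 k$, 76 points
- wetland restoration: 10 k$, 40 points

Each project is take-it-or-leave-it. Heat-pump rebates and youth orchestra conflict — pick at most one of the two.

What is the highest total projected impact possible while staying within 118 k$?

461

Taking arts residency + solar retrofit + public wifi + mobile clinic + wetland restoration: 118 k$ used, 461 in projected impact.
No other feasible combination exceeds 461.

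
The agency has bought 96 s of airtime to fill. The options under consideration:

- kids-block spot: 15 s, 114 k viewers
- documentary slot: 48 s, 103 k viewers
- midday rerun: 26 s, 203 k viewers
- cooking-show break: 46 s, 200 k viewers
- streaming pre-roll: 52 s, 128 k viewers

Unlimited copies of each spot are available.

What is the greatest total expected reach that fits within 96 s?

Taking kids-block spot + 3×midday rerun: 93 s used, 723 in expected reach.
Every other selection either busts 96 s or fails to beat 723.

723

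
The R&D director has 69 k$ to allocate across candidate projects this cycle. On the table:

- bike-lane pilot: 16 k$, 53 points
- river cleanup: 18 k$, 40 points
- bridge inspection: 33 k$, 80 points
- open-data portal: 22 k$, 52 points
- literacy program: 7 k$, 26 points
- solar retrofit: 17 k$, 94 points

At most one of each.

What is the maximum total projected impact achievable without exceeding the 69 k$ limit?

Greedy by ratio would take bike-lane pilot + open-data portal + literacy program + solar retrofit: 62 k$ used, total 225.
Dropping open-data portal and literacy program frees 29 k$; slotting in bridge inspection (33 k$) lifts the total to 227 at 66 k$.

227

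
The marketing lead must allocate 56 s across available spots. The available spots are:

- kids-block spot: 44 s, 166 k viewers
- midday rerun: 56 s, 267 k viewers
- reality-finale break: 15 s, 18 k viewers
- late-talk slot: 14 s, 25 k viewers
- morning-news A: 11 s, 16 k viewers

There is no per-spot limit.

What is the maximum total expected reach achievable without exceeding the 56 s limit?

The ratio ordering already packs tightly: midday rerun, 56 s, 267.
That's the maximum — no swap from here does better than 267.

267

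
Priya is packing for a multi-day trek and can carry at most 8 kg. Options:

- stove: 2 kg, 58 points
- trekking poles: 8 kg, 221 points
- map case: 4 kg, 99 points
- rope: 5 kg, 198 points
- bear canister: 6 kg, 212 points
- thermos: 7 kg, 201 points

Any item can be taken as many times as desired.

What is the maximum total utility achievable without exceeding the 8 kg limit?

270

Filling by ratio: stove + rope for 256, with 1 kg left unused.
The 5 kg tied up in rope is better spent on bear canister — total rises to 270 (8 kg).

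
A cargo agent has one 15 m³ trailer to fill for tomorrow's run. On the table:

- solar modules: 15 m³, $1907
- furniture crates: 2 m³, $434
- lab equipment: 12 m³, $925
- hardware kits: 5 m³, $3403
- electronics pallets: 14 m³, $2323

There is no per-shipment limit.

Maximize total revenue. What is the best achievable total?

Density check — hardware kits 680.60, furniture crates 217.00, electronics pallets 165.93, solar modules 127.13 are the best per m³.
Taking 3×hardware kits: 15 m³ used, 10209 in revenue.
Nothing else within 15 m³ beats 10209.

10209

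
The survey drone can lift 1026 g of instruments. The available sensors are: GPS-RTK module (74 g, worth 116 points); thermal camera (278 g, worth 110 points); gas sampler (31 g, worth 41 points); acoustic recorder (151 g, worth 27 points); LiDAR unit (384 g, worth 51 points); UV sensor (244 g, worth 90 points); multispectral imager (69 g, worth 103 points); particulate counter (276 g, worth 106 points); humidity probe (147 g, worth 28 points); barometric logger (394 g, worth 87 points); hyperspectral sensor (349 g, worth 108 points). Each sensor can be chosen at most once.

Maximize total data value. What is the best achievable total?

Best packing: GPS-RTK module + thermal camera + gas sampler + UV sensor + multispectral imager + particulate counter — 972 g, 566 total.

566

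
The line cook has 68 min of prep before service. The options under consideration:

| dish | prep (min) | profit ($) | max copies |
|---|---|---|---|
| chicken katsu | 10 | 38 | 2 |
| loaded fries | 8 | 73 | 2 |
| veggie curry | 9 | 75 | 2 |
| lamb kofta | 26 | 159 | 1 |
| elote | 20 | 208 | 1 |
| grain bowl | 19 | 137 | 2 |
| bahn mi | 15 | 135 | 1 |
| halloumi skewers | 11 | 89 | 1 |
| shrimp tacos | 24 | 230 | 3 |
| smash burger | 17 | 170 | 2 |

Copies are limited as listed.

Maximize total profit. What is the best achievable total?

668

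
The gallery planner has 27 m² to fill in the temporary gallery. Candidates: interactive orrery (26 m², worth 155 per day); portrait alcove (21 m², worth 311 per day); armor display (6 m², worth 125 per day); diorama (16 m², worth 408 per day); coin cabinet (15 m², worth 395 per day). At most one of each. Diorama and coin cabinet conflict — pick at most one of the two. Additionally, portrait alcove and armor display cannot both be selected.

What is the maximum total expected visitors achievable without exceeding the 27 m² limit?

533

The ratio heuristic lands on armor display + coin cabinet (520) but leaves 6 m² idle.
Dropping coin cabinet frees 15 m²; slotting in diorama (16 m²) lifts the total to 533 at 22 m².
No other feasible combination exceeds 533.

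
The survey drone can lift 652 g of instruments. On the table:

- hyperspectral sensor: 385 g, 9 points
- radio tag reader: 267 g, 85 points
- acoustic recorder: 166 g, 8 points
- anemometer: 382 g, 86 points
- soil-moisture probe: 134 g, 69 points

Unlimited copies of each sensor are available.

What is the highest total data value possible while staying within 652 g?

276

Best packing: 4×soil-moisture probe — 536 g, 276 total.
No other feasible combination exceeds 276.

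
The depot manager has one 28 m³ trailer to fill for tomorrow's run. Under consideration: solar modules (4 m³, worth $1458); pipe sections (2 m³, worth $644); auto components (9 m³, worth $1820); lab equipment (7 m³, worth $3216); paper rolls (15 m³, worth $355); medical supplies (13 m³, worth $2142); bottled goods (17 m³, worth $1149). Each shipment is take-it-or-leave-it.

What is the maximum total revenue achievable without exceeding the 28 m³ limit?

7460

Greedy by ratio would take solar modules + pipe sections + auto components + lab equipment: 22 m³ used, total 7138.
Replace auto components with medical supplies: the trade gains 322 net, giving 7460 at 26 m³.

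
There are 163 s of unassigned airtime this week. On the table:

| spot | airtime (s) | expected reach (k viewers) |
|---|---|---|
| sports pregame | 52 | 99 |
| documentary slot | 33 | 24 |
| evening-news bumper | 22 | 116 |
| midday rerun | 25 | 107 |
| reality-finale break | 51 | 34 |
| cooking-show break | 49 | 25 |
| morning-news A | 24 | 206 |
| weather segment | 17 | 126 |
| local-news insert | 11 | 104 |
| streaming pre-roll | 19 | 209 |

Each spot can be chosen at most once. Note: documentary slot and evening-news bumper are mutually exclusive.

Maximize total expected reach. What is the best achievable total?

868

Density check — streaming pre-roll 11.00, local-news insert 9.45, morning-news A 8.58, weather segment 7.41 are the best per s.
Best packing: evening-news bumper + midday rerun + morning-news A + weather segment + local-news insert + streaming pre-roll — 118 s, 868 total.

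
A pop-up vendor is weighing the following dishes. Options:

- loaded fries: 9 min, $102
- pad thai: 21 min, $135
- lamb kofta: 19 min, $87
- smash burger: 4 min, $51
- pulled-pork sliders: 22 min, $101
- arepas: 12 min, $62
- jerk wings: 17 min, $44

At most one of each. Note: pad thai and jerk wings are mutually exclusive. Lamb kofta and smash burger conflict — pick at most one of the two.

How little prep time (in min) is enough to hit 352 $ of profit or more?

Minimise min subject to total profit ≥ 352.
Taking loaded fries + pad thai + smash burger + pulled-pork sliders gives 389 (≥ 352) for 56 min.
No combination under 56 min hits 352.

56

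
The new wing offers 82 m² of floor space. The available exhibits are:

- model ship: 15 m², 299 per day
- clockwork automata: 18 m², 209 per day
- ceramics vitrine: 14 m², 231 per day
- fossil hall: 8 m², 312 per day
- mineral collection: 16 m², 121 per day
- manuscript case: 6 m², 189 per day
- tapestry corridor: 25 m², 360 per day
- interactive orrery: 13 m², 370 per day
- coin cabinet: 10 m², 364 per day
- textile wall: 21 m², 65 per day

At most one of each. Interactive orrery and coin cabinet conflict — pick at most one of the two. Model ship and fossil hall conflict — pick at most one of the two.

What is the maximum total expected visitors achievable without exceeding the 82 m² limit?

1665

Density check — fossil hall 39.00, coin cabinet 36.40, manuscript case 31.50, interactive orrery 28.46 are the best per m².
Taking clockwork automata + ceramics vitrine + fossil hall + manuscript case + tapestry corridor + coin cabinet: 81 m² used, 1665 in expected visitors.
Runner-up ceramics vitrine + fossil hall + mineral collection + manuscript case + tapestry corridor + interactive orrery tops out at 1583.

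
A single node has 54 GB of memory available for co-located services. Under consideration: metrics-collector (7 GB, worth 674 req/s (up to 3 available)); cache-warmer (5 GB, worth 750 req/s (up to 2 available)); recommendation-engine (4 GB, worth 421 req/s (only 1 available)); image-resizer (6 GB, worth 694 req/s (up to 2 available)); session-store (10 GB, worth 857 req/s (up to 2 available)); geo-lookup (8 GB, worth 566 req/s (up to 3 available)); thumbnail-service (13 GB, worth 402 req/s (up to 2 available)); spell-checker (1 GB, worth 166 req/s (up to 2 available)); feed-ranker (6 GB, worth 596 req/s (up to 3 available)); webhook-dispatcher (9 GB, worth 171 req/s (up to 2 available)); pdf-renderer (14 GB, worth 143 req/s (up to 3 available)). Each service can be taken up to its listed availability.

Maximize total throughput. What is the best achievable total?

6181

Filling by ratio: metrics-collector + 2×cache-warmer + recommendation-engine + 2×image-resizer + 2×spell-checker + 3×feed-ranker for 6103, with 1 GB left unused.
Replace feed-ranker with metrics-collector: the trade gains 78 net, giving 6181 at 54 GB.
No other feasible combination exceeds 6181.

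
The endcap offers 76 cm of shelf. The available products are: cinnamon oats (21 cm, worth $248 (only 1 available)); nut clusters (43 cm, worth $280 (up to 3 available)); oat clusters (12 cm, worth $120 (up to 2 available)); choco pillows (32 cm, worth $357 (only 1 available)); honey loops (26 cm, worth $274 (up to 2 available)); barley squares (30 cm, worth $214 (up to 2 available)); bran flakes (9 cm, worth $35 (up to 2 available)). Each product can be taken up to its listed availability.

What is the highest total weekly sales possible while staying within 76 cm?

Ranking by ratio (weekly sales/cm): cinnamon oats 11.81, choco pillows 11.16, honey loops 10.54, oat clusters 10.00.
The ratio heuristic lands on cinnamon oats + oat clusters + choco pillows + bran flakes (760) but leaves 2 cm idle.
The 53 cm tied up in oat clusters and choco pillows and bran flakes is better spent on 2×honey loops — total rises to 796 (73 cm).
No other feasible combination exceeds 796.

796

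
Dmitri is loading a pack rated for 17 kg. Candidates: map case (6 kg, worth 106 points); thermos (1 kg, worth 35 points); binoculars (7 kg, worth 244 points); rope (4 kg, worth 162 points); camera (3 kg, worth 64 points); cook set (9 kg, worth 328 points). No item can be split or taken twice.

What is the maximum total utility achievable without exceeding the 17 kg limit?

By utility per kg: rope 40.50, cook set 36.44, thermos 35.00 lead.
Taking the top-ratio items first gives thermos + rope + camera + cook set for 589 (17 kg).
Replace rope and camera with binoculars: the trade gains 18 net, giving 607 at 17 kg.
No other feasible combination exceeds 607.

607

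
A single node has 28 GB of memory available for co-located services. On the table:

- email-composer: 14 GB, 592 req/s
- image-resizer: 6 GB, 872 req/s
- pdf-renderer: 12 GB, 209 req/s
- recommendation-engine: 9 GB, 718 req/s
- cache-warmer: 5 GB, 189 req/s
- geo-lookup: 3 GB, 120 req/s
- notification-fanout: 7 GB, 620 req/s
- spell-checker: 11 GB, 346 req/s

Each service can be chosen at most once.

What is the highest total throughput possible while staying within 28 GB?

2399

The ratio heuristic lands on image-resizer + recommendation-engine + geo-lookup + notification-fanout (2330) but leaves 3 GB idle.
Dropping geo-lookup frees 3 GB; slotting in cache-warmer (5 GB) lifts the total to 2399 at 27 GB.
Runner-up image-resizer + recommendation-engine + geo-lookup + notification-fanout tops out at 2330.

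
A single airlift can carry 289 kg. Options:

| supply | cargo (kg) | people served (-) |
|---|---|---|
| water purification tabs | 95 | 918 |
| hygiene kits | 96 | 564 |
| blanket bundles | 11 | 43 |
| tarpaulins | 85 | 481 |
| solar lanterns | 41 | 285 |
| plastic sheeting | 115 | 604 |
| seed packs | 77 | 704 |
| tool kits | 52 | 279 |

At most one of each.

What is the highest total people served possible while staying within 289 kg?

Taking water purification tabs + hygiene kits + blanket bundles + seed packs: 279 kg used, 2229 in people served.
Nothing else within 289 kg beats 2229.

2229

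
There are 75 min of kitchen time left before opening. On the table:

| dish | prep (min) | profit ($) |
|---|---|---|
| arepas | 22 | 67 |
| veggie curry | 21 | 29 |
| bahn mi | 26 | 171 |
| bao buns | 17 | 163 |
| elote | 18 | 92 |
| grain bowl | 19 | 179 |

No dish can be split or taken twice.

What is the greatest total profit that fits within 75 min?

513

The ratio ordering already packs tightly: bahn mi + bao buns + grain bowl, 62 min, 513.
Runner-up veggie curry + bao buns + elote + grain bowl tops out at 463.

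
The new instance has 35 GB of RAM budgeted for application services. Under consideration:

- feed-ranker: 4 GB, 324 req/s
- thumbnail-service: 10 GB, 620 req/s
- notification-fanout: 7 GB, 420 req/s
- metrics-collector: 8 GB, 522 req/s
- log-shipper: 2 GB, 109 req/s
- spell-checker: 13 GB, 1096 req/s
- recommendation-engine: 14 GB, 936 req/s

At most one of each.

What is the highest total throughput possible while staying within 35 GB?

2562

The ratio heuristic lands on feed-ranker + log-shipper + spell-checker + recommendation-engine (2465) but leaves 2 GB idle.
Replace log-shipper and recommendation-engine with thumbnail-service + metrics-collector: the trade gains 97 net, giving 2562 at 35 GB.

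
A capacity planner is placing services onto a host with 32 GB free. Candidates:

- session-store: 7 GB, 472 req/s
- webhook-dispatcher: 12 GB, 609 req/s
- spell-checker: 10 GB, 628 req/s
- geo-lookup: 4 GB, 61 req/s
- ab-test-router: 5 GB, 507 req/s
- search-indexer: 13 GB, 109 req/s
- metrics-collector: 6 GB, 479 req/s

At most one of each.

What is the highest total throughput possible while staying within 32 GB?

2147

Density check — ab-test-router 101.40, metrics-collector 79.83, session-store 67.43 are the best per GB.
Session-store + spell-checker + geo-lookup + ab-test-router + metrics-collector uses 32 of the 32 GB and totals 2147.
Next best is session-store + spell-checker + ab-test-router + metrics-collector at 2086 (28 GB) — short by 61.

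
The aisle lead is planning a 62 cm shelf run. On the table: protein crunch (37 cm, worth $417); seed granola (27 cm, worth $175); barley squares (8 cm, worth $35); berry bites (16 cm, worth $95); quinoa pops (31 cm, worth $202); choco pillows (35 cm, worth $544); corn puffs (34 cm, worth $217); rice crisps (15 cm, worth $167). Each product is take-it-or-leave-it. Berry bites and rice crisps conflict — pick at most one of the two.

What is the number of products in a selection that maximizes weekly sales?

3

Optimal total is 746.
One optimal bundle: barley squares + choco pillows + rice crisps (58 cm).
All optima have 3 products.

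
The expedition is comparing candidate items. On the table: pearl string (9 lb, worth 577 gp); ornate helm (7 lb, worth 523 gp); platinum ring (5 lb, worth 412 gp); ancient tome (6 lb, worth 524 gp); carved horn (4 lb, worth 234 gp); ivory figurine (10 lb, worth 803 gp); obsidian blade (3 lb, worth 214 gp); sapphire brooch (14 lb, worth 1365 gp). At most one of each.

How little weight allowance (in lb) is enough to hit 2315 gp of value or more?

27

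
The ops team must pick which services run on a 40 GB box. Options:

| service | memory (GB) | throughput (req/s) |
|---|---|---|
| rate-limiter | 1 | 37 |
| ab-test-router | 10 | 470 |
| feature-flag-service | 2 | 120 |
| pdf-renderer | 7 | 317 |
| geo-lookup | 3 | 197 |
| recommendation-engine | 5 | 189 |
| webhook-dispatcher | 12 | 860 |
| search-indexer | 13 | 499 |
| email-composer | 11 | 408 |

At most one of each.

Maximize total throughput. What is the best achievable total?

2190

Density check — webhook-dispatcher 71.67, geo-lookup 65.67, feature-flag-service 60.00 are the best per GB.
Taking rate-limiter + ab-test-router + feature-flag-service + pdf-renderer + geo-lookup + recommendation-engine + webhook-dispatcher: 40 GB used, 2190 in throughput.
The closest alternative, ab-test-router + feature-flag-service + pdf-renderer + geo-lookup + recommendation-engine + webhook-dispatcher, reaches only 2153.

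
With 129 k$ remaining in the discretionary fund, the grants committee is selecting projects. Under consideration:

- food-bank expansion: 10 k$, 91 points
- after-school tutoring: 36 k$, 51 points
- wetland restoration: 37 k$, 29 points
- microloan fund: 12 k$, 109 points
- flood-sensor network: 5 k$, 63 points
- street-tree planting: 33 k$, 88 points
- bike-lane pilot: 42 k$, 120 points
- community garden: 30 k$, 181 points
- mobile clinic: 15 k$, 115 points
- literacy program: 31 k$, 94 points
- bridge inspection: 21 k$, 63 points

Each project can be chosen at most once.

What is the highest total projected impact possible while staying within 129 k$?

Food-bank expansion + microloan fund + flood-sensor network + community garden + mobile clinic + literacy program + bridge inspection uses 124 of the 129 k$ and totals 716.
Next best is food-bank expansion + microloan fund + flood-sensor network + street-tree planting + community garden + mobile clinic + bridge inspection at 710 (126 k$) — short by 6.

716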